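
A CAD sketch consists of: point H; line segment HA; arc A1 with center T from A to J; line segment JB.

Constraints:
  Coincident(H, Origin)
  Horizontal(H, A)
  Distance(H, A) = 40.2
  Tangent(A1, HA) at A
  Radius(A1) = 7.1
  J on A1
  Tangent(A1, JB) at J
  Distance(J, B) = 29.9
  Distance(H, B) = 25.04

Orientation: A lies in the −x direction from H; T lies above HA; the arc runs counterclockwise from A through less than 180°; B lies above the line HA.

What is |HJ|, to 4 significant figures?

35.58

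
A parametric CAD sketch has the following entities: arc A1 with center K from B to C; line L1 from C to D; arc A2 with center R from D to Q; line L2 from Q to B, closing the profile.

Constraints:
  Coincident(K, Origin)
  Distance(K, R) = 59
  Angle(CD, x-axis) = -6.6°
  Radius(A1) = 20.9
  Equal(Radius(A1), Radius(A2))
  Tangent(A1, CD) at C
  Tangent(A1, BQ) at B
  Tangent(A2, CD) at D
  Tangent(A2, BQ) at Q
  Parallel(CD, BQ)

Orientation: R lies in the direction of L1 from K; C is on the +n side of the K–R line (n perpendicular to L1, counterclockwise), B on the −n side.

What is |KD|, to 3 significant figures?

62.6

The slot axis is L1's direction at -6.6°, so u = (cos -6.6°, sin -6.6°) = (0.993, -0.115) and n = (−sin -6.6°, cos -6.6°) = (0.115, 0.993). K is at the origin and R lies 59.0 along u from K, so R = 59.0·u = (58.6, -6.78). Tangency of A1 to both parallel lines with radius 20.9 puts C and B at K ± 20.9·n: C = (2.40, 20.8), B = (-2.40, -20.8). Equal radii place D and Q the same way about R: D = R + 20.9·n = (61.0, 14.0), Q = R − 20.9·n = (56.2, -27.5). Then |KD| = |D − K| = 62.6.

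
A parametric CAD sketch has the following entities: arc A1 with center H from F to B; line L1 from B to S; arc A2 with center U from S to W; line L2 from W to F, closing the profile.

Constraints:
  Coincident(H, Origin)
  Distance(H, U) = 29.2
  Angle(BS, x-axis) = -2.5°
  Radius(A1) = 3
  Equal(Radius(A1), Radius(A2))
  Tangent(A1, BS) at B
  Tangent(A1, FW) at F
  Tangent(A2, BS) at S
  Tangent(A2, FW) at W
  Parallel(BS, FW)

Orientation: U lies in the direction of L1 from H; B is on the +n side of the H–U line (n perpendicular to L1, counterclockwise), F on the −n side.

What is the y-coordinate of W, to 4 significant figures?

-4.271

Tangency of A1 to both parallel lines with radius 3.0 puts B and F at H ± 3.0·n: B = (0.1309, 2.997), F = (-0.1309, -2.997). Equal radii place S and W the same way about U: S = U + 3.0·n = (29.30, 1.723), W = U − 3.0·n = (29.04, -4.271). So W.y = -4.271.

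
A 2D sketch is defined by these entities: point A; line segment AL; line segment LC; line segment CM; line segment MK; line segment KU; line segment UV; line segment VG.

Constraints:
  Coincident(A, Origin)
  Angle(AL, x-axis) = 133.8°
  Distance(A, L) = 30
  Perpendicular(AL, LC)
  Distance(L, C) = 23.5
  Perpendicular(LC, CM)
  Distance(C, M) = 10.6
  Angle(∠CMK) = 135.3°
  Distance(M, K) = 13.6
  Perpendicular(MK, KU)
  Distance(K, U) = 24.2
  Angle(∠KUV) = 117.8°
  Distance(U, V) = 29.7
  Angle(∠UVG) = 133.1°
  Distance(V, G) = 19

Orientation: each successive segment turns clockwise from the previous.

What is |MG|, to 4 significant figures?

44.17

∠KUV = 117.8° gives UV at 116.9° from the x-axis; with |UV| = 29.7, V = (-34.31, 43.54). ∠UVG = 133.1° gives VG at 70.00° from the x-axis; with |VG| = 19.0, G = (-27.82, 61.39). Then |MG| = |G − M| = 44.17.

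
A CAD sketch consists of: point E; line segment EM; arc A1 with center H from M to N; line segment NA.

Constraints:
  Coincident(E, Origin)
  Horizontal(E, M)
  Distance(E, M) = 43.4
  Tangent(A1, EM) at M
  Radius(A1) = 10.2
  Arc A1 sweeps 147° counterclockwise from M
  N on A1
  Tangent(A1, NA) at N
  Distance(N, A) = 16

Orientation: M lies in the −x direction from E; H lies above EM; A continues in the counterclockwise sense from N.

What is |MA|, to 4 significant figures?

28.57

E is at the origin; EM is horizontal with |EM| = 43.4 and M on the −x side, so M = (-43.40, 0.000). Tangency of A1 to EM means the radius HM is perpendicular to EM, so H = M + (0, 10.2) = (-43.40, 10.20). On A1, M sits at bearing -90° from H; a 147° counterclockwise sweep puts N at bearing 57°, so N = H + 10.2·(cos 57°, sin 57°) = (-37.84, 18.75). A1 meets NA tangentially, so HN is at right angles to NA, so NA runs along (−sin 57°, cos 57°); with |NA| = 16.0, A = (-51.26, 27.47). Then |MA| = |A − M| = 28.57.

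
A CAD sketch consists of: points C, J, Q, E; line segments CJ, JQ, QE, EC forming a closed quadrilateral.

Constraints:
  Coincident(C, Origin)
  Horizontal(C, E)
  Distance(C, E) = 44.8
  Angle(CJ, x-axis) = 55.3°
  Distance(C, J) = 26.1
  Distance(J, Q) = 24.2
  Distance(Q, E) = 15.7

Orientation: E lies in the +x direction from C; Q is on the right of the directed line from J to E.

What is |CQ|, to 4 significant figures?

29.29

C is at the origin; CE is horizontal with |CE| = 44.8 and E in +x, so E = (44.8, 0). CJ runs at 55.3° with |CJ| = 26.1, so J = (14.86, 21.46). Q is determined by |JQ| = 24.2 and |QE| = 15.7 together: it lies at the intersection of circle(J, 24.2) and circle(E, 15.7). With |JE| = 36.84, the foot of the radical line on JE is 23.02 from J and the perpendicular offset is √(24.2² − 23.02²) = 7.459. Taking the right-of-JE solution: Q = (29.23, 1.985).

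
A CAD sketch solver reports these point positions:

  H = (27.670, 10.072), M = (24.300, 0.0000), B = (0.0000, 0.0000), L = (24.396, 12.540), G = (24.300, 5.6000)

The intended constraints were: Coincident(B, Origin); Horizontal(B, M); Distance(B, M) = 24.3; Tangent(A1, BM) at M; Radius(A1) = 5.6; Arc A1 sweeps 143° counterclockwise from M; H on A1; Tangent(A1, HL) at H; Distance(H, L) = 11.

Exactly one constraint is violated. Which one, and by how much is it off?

Distance(H, L) = 11 — off by 6.90.

B = (0.00, 0.00) ✓; B.y = 0.00, M.y = 0.00 ✓; |BM| = 24.30 ✓; ∠(GM, MB) = 90.00° ✓; |GM| = 5.600 ✓; bearing(G→H) − bearing(G→M) = 143.0° ✓; |GH| = 5.600 ✓; ∠(GH, HL) = 90.01° ✓; |HL| = 4.100 ✗.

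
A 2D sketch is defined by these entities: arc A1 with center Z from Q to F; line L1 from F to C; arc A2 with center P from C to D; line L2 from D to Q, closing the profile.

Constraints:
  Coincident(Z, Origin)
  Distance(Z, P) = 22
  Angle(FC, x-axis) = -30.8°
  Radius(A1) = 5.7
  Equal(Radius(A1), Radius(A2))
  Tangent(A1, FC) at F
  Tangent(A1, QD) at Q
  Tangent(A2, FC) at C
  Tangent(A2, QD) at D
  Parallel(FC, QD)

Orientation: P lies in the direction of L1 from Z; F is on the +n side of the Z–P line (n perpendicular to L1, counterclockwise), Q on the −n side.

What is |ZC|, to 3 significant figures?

22.7

The slot axis is L1's direction at -30.8°, so u = (cos -30.8°, sin -30.8°) = (0.859, -0.512) and n = (−sin -30.8°, cos -30.8°) = (0.512, 0.859). Z is at the origin and P lies 22.0 along u from Z, so P = 22.0·u = (18.9, -11.3). Tangency of A1 to both parallel lines with radius 5.7 puts F and Q at Z ± 5.7·n: F = (2.92, 4.90), Q = (-2.92, -4.90). Equal radii place C and D the same way about P: C = P + 5.7·n = (21.8, -6.37), D = P − 5.7·n = (16.0, -16.2). Then |ZC| = |C − Z| = 22.7.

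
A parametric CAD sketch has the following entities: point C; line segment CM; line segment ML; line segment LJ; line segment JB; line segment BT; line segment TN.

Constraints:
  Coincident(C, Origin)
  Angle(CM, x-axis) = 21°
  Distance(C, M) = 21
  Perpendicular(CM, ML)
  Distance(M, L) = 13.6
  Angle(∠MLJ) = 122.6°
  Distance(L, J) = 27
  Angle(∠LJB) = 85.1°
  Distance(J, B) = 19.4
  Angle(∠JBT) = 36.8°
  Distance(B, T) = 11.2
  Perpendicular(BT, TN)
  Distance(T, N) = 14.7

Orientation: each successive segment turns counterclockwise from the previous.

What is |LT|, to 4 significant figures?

21.77

C is at the origin; CM runs at 21.0° with length 21.0, so M = (19.61, 7.526). CM is perpendicular to ML, so ML runs at 111.0°; with |ML| = 13.6, L = (14.73, 20.22). ∠MLJ = 122.6° gives LJ at 168.4° from the x-axis; with |LJ| = 27.0, J = (-11.72, 25.65). ∠LJB = 85.1° gives JB at -96.70° from the x-axis; with |JB| = 19.4, B = (-13.98, 6.384). ∠JBT = 36.8° gives BT at 46.50° from the x-axis; with |BT| = 11.2, T = (-6.271, 14.51). Then |LT| = |T − L| = 21.77.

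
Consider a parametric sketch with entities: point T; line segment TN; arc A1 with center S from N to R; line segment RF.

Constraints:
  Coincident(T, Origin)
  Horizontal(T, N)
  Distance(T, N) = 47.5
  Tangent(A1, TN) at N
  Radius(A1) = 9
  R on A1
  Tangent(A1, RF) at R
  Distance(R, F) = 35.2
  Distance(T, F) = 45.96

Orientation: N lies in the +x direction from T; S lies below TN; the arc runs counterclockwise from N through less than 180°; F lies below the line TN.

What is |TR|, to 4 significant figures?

39.58

Checks: |SN| = 9.000 ✓; |SR| = 9.000 ✓; ∠(SR, RF) = 90.00° ✓; |RF| = 35.20 ✓; |TF| = 45.96 ✓.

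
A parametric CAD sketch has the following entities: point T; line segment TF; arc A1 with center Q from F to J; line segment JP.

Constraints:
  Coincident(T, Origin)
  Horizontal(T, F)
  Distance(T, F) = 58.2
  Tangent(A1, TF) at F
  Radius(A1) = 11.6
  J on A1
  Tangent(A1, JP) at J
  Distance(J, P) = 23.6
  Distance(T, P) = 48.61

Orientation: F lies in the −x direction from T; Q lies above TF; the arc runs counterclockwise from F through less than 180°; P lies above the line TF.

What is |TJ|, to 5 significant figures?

47.971

T is at the origin; TF is horizontal with |TF| = 58.2 and F on the −x side, so F = (-58.200, 0.0000). A1 meets TF tangentially, so QF is at right angles to TF, so Q = F + (0, 11.6) = (-58.200, 11.600). Since QJ ⟂ JP (tangency), |QP| = √(11.6² + 23.6²) = 26.297 regardless of where J sits on A1. So P lies on both circle(T, 48.61) and circle(Q, 26.297); the above-TF intersection is P = (-38.771, 29.321). J is the foot of the tangent from P: J = (-47.404, 7.3568).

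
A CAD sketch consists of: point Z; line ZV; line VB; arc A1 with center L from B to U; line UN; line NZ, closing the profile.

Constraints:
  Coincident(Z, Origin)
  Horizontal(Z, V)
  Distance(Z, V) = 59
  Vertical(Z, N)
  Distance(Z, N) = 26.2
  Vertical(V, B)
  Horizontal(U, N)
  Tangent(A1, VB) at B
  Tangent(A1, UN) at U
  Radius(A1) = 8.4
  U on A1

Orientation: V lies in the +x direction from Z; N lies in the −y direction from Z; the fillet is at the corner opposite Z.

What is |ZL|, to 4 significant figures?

53.64

Z is at the origin; ZV is horizontal with |ZV| = 59.0 and V on the +x side, so V = (59.00, 0.000). Z and N share the same x with |ZN| = 26.2 and N on the −y side, so N = (0.000, -26.20). The virtual corner opposite Z is at (59.00, -26.20). Since A1 is tangent to VB there, LB ⟂ VB and since A1 is tangent to UN there, LU ⟂ UN, with radius 8.4, so the center L sits 8.4 in from both sides at L = (50.60, -17.80). Then |ZL| = |L − Z| = 53.64.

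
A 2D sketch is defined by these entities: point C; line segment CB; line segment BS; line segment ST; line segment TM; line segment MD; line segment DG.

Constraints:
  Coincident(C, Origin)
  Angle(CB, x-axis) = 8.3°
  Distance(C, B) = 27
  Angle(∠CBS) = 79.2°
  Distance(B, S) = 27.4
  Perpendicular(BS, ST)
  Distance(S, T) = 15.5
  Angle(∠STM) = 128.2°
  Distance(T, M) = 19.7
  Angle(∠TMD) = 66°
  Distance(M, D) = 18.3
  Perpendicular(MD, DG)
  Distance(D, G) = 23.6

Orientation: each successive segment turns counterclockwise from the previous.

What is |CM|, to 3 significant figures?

6.96

The perpendicularity gives ST at right angles to BS, so ST runs at -161°; with |ST| = 15.5, T = (3.10, 24.7). ∠STM = 128.2° gives TM at -109° from the x-axis; with |TM| = 19.7, M = (-3.34, 6.10). Then |CM| = |M − C| = 6.96.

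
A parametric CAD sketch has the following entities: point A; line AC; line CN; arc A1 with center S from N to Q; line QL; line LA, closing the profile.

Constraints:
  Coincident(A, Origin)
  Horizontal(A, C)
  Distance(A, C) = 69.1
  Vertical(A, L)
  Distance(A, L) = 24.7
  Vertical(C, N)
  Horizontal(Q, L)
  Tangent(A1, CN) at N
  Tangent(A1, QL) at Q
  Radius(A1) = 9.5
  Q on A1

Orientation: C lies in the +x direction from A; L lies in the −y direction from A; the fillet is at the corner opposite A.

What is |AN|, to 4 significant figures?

70.75

The virtual corner opposite A is at (69.10, -24.70). Tangency of A1 to CN means the radius SN is perpendicular to CN and tangency of A1 to QL means the radius SQ is perpendicular to QL, with radius 9.5, so the center S sits 9.5 in from both sides at S = (59.60, -15.20). That places the tangent points at N = (69.10, -15.20) on CN and Q = (59.60, -24.70) on QL. Then |AN| = |N − A| = 70.75.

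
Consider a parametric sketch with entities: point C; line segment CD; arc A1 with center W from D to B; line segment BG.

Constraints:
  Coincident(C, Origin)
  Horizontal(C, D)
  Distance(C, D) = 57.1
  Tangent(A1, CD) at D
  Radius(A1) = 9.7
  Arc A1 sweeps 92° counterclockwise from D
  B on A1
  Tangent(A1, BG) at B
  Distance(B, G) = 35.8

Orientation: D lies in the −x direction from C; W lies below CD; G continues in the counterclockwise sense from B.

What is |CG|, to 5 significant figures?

79.970

On A1, D sits at bearing 90° from W; a 92° counterclockwise sweep puts B at bearing 182°, so B = W + 9.7·(cos 182°, sin 182°) = (-66.794, -10.039). The tangent condition forces WB to be normal to BG, so BG runs along (−sin 182°, cos 182°); with |BG| = 35.8, G = (-65.545, -45.817). Then |CG| = |G − C| = 79.970.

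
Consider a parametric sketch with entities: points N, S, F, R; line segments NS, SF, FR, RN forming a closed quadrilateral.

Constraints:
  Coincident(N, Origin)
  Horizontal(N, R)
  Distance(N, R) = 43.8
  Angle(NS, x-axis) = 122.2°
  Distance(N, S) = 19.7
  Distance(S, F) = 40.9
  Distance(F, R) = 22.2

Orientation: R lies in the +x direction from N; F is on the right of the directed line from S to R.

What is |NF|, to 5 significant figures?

23.859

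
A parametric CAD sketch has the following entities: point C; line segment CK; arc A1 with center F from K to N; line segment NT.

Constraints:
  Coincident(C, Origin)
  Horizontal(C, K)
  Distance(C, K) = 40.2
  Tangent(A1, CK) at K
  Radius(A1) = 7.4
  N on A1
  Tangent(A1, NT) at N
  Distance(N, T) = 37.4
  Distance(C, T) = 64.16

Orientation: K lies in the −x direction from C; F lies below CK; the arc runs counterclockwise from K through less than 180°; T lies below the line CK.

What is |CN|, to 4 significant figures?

48.22

C is at the origin; C and K share the same y with |CK| = 40.2 and K on the −x side, so K = (-40.20, 0.000). The tangent condition forces FK to be normal to CK, so F = K + (0, -7.4) = (-40.20, -7.400). Since FN ⟂ NT (tangency), |FT| = √(7.4² + 37.4²) = 38.13 regardless of where N sits on A1. So T lies on both circle(C, 64.16) and circle(F, 38.13); the below-CK intersection is T = (-45.59, -45.14). N is the foot of the tangent from T: N = (-47.59, -7.795).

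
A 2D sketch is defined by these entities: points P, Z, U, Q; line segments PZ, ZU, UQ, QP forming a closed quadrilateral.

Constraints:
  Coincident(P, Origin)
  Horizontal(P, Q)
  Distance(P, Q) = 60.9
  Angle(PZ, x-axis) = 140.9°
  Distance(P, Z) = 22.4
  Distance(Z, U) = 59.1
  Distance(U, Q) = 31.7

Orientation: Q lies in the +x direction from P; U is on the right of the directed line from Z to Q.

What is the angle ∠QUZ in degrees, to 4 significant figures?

119.2°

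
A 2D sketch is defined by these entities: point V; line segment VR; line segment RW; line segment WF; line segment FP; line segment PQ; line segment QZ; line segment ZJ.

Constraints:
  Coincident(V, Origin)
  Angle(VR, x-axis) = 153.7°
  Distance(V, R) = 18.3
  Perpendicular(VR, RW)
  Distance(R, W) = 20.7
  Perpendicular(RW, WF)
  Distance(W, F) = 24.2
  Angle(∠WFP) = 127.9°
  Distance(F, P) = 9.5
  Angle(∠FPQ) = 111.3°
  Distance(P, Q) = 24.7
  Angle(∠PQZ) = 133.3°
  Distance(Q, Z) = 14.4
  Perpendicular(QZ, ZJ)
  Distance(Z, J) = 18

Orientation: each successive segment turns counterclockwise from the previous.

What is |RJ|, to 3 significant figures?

6.47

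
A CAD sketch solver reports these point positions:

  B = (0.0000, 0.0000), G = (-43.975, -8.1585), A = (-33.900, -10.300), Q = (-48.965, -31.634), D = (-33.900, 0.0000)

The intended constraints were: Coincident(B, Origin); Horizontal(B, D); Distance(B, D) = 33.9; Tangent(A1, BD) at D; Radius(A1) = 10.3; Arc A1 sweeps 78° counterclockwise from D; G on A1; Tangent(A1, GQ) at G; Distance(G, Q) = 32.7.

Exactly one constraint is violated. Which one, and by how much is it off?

Distance(G, Q) = 32.7 — off by 8.70.

B = (0.00, 0.00) ✓; B.y = 0.00, D.y = 0.00 ✓; |BD| = 33.90 ✓; ∠(AD, DB) = 90.00° ✓; |AD| = 10.30 ✓; bearing(A→G) − bearing(A→D) = 78.00° ✓; |AG| = 10.30 ✓; ∠(AG, GQ) = 90.00° ✓; |GQ| = 24.00 ✗.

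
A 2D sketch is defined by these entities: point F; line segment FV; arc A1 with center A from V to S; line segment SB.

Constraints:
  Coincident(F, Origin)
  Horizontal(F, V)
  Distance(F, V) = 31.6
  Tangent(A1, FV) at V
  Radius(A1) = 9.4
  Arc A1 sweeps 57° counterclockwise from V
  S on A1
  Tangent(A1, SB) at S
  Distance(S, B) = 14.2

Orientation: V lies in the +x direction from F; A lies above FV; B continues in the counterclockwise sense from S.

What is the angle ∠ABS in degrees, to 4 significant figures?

33.50°

On A1, V sits at bearing -90° from A; a 57° counterclockwise sweep puts S at bearing -33°, so S = A + 9.4·(cos -33°, sin -33°) = (39.48, 4.280). The tangent condition forces AS to be normal to SB, so SB runs along (−sin -33°, cos -33°); with |SB| = 14.2, B = (47.22, 16.19). Then cos ∠ABS = BA·BS / (|BA||BS|), giving 33.50°.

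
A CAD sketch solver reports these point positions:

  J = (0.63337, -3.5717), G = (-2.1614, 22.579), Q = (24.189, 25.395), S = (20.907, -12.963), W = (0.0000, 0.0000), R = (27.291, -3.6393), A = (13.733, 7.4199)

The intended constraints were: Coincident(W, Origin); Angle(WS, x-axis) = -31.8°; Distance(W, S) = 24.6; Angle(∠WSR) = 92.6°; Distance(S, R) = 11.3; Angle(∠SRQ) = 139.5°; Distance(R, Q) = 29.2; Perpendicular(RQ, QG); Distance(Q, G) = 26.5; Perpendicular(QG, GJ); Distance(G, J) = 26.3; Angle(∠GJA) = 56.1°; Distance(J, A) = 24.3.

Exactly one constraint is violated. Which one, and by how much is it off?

Distance(J, A) = 24.3 — off by 7.20.

W = (0.00, 0.00) ✓; WS at -31.80° ✓; |WS| = 24.60 ✓; ∠WSR = 92.60° ✓; |SR| = 11.30 ✓; ∠SRQ = 139.5° ✓; |RQ| = 29.20 ✓; ∠(RQ, QG) = 90.00° ✓; |QG| = 26.50 ✓; ∠(QG, GJ) = 90.00° ✓; |GJ| = 26.30 ✓; ∠GJA = 56.10° ✓; |JA| = 17.10 ✗.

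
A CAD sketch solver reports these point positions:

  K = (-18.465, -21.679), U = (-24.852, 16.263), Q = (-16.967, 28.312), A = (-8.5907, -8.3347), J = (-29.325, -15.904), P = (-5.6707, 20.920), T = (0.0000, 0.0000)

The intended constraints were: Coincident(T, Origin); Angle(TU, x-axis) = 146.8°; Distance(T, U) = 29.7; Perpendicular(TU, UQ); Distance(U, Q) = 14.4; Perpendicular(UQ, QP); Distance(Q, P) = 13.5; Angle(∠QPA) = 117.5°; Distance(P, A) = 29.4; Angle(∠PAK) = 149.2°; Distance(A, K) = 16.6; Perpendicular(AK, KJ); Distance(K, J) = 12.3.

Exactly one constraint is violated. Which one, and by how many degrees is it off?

Perpendicular(AK, KJ) — off by 8.50°.

T = (0.00, 0.00) ✓; TU at 146.8° ✓; |TU| = 29.70 ✓; ∠(TU, UQ) = 90.00° ✓; |UQ| = 14.40 ✓; ∠(UQ, QP) = 90.00° ✓; |QP| = 13.50 ✓; ∠QPA = 117.5° ✓; |PA| = 29.40 ✓; ∠PAK = 149.2° ✓; |AK| = 16.60 ✓; ∠(AK, KJ) = 81.50° ✗; |KJ| = 12.30 ✓.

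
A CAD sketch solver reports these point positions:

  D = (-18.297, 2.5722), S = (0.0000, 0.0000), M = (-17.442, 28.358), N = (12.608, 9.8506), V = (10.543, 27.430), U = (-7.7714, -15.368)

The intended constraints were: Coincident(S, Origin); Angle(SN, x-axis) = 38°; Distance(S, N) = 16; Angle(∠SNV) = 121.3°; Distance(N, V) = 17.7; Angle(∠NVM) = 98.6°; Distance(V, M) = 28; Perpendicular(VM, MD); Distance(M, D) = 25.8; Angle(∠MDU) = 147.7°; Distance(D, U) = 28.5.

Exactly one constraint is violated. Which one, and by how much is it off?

Distance(D, U) = 28.5 — off by 7.70.

S = (0.00, 0.00) ✓; SN at 38.00° ✓; |SN| = 16.00 ✓; ∠SNV = 121.3° ✓; |NV| = 17.70 ✓; ∠NVM = 98.60° ✓; |VM| = 28.00 ✓; ∠(VM, MD) = 90.00° ✓; |MD| = 25.80 ✓; ∠MDU = 147.7° ✓; |DU| = 20.80 ✗.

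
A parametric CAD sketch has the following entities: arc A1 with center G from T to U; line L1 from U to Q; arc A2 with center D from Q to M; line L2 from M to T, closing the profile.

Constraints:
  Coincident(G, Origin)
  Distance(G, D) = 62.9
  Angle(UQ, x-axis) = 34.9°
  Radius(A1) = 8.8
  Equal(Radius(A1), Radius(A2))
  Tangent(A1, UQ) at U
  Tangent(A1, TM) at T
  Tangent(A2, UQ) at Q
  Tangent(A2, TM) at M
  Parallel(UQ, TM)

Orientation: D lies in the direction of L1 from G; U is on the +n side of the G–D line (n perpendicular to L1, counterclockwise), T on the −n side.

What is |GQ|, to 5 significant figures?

63.513

The slot axis is L1's direction at 34.9°, so u = (cos 34.9°, sin 34.9°) = (0.82015, 0.57215) and n = (−sin 34.9°, cos 34.9°) = (-0.57215, 0.82015). G is at the origin and D lies 62.9 along u from G, so D = 62.9·u = (51.588, 35.988). Tangency of A1 to both parallel lines with radius 8.8 puts U and T at G ± 8.8·n: U = (-5.0349, 7.2173), T = (5.0349, -7.2173). Equal radii place Q and M the same way about D: Q = D + 8.8·n = (46.553, 43.205), M = D − 8.8·n = (56.622, 28.771). Then |GQ| = |Q − G| = 63.513.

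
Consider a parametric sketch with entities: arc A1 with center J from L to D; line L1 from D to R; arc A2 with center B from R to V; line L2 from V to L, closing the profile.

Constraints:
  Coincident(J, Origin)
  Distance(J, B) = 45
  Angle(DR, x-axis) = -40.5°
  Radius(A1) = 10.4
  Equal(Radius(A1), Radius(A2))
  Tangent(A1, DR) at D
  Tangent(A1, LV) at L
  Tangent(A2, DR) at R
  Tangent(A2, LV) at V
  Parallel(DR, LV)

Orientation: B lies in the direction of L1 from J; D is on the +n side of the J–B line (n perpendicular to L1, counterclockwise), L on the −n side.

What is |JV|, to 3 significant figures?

46.2

The slot axis is L1's direction at -40.5°, so u = (cos -40.5°, sin -40.5°) = (0.760, -0.649) and n = (−sin -40.5°, cos -40.5°) = (0.649, 0.760). J is at the origin and B lies 45.0 along u from J, so B = 45.0·u = (34.2, -29.2). Tangency of A1 to both parallel lines with radius 10.4 puts D and L at J ± 10.4·n: D = (6.75, 7.91), L = (-6.75, -7.91). Equal radii place R and V the same way about B: R = B + 10.4·n = (41.0, -21.3), V = B − 10.4·n = (27.5, -37.1). Then |JV| = |V − J| = 46.2.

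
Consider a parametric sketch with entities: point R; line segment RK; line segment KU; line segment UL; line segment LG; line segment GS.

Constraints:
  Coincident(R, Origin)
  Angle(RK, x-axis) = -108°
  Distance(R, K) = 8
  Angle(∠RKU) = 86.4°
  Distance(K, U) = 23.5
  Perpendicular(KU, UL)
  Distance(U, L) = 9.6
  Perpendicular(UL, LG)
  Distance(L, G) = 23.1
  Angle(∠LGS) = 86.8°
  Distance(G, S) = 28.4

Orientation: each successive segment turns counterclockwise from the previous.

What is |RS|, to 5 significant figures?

26.781

R is at the origin; RK runs at -108.0° with length 8.0, so K = (-2.4721, -7.6085). ∠RKU = 86.4° gives KU at -14.400° from the x-axis; with |KU| = 23.5, U = (20.290, -13.453). KU is perpendicular to UL, so UL runs at 75.600°; with |UL| = 9.6, L = (22.677, -4.1543). UL is perpendicular to LG, so LG runs at 165.60°; with |LG| = 23.1, G = (0.30272, 1.5905). ∠LGS = 86.8° gives GS at -101.20° from the x-axis; with |GS| = 28.4, S = (-5.2135, -26.269). Then |RS| = |S − R| = 26.781.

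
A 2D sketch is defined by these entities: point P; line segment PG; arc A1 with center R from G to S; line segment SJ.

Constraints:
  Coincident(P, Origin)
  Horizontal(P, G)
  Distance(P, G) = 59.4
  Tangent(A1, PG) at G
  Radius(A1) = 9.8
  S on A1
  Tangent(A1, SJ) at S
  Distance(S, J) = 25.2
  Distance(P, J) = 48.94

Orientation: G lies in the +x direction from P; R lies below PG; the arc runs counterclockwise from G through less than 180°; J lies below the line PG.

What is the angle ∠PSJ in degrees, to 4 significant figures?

71.22°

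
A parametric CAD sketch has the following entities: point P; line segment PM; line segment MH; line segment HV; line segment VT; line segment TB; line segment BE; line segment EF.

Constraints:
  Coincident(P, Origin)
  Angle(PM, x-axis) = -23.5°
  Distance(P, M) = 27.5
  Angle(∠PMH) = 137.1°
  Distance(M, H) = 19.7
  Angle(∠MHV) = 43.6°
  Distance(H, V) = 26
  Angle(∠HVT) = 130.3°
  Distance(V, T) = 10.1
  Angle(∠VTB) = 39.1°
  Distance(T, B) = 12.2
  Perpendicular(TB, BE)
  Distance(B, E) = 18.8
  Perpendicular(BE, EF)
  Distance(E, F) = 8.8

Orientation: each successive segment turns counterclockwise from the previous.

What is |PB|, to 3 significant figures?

22.8

P is at the origin; PM runs at -23.5° with length 27.5, so M = (25.2, -11.0). ∠PMH = 137.1° gives MH at 19.4° from the x-axis; with |MH| = 19.7, H = (43.8, -4.42). ∠MHV = 43.6° gives HV at 156° from the x-axis; with |HV| = 26.0, V = (20.1, 6.24). ∠HVT = 130.3° gives VT at -154° from the x-axis; with |VT| = 10.1, T = (11.0, 1.89). ∠VTB = 39.1° gives TB at -13.6° from the x-axis; with |TB| = 12.2, B = (22.8, -0.981). Then |PB| = |B − P| = 22.8.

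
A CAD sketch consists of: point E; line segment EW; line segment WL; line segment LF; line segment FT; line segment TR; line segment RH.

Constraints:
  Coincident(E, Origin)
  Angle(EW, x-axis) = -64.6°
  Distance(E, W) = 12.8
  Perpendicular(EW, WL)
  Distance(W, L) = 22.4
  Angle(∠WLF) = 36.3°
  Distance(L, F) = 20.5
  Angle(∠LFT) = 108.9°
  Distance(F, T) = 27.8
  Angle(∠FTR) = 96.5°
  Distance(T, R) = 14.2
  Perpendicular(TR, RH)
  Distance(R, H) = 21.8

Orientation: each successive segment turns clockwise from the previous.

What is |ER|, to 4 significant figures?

30.78

E is at the origin; EW runs at -64.6° with length 12.8, so W = (5.490, -11.56). The perpendicularity gives WL at right angles to EW, so WL runs at -154.6°; with |WL| = 22.4, L = (-14.74, -21.17). ∠WLF = 36.3° gives LF at 61.70° from the x-axis; with |LF| = 20.5, F = (-5.026, -3.121). ∠LFT = 108.9° gives FT at -9.400° from the x-axis; with |FT| = 27.8, T = (22.40, -7.662). ∠FTR = 96.5° gives TR at -92.90° from the x-axis; with |TR| = 14.2, R = (21.68, -21.84). Then |ER| = |R − E| = 30.78.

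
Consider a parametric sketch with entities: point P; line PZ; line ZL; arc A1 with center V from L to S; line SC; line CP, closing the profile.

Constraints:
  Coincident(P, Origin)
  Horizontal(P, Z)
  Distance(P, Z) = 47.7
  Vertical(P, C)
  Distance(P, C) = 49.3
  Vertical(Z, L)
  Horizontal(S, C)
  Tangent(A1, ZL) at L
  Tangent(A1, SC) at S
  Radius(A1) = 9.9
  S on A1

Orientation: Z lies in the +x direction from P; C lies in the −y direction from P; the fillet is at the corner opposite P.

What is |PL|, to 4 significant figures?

61.87

P is at the origin; PZ is horizontal with |PZ| = 47.7 and Z on the +x side, so Z = (47.70, 0.000). PC is vertical with |PC| = 49.3 and C on the −y side, so C = (0.000, -49.30). The virtual corner opposite P is at (47.70, -49.30). The tangent condition forces VL to be normal to ZL and tangency of A1 to SC means the radius VS is perpendicular to SC, with radius 9.9, so the center V sits 9.9 in from both sides at V = (37.80, -39.40). That places the tangent points at L = (47.70, -39.40) on ZL and S = (37.80, -49.30) on SC. Then |PL| = |L − P| = 61.87.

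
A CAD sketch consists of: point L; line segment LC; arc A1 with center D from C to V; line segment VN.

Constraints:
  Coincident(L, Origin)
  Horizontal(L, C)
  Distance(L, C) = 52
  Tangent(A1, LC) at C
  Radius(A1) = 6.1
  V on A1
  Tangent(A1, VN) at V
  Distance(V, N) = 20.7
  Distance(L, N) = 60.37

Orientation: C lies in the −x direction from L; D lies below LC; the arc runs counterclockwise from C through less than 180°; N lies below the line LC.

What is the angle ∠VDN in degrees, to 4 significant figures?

73.58°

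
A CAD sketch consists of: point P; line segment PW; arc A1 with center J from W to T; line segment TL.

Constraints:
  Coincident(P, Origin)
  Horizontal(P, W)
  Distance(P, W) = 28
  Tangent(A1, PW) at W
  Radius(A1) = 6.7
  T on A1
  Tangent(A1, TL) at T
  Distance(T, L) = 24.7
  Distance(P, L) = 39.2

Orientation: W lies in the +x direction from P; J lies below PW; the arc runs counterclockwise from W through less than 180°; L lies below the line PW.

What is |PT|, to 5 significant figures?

22.479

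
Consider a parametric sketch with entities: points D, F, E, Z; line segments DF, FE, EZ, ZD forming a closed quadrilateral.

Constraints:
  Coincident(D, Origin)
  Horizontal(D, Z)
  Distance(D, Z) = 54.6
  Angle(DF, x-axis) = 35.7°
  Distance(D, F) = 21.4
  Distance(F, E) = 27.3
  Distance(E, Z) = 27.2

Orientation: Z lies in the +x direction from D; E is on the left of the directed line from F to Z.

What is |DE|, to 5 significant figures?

48.501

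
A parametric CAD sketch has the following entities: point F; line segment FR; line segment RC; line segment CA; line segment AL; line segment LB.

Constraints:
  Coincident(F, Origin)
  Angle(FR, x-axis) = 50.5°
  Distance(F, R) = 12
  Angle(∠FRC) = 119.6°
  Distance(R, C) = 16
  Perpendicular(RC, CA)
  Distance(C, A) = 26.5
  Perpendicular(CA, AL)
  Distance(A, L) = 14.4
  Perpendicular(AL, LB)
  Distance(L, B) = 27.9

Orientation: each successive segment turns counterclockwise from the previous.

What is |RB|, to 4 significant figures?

2.126

F is at the origin; FR runs at 50.5° with length 12.0, so R = (7.633, 9.259). ∠FRC = 119.6° gives RC at 110.9° from the x-axis; with |RC| = 16.0, C = (1.925, 24.21). The perpendicularity gives CA at right angles to RC, so CA runs at -159.1°; with |CA| = 26.5, A = (-22.83, 14.75). CA ⟂ AL, so AL runs at -69.10°; with |AL| = 14.4, L = (-17.69, 1.301). AL ⟂ LB, so LB runs at 20.90°; with |LB| = 27.9, B = (8.370, 11.25). Then |RB| = |B − R| = 2.126.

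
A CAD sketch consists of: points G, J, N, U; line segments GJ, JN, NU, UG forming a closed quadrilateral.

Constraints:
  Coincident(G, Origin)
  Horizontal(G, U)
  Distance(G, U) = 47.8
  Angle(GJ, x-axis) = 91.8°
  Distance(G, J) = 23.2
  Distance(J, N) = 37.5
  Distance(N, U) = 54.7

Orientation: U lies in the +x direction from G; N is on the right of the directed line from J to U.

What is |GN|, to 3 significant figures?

14.9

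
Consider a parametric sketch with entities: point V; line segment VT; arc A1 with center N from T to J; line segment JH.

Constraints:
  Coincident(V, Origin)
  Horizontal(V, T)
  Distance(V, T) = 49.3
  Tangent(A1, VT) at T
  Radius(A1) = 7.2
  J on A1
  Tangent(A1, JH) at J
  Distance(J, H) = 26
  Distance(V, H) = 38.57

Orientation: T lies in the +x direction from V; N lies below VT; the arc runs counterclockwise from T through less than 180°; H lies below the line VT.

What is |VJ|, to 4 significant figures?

43.37

V is at the origin; VT is horizontal with |VT| = 49.3 and T on the +x side, so T = (49.30, 0.000). Tangency of A1 to VT means the radius NT is perpendicular to VT, so N = T + (0, -7.2) = (49.30, -7.200). Since NJ ⟂ JH (tangency), |NH| = √(7.2² + 26.0²) = 26.98 regardless of where J sits on A1. So H lies on both circle(V, 38.57) and circle(N, 26.98); the below-VT intersection is H = (29.20, -25.20). J is the foot of the tangent from H: J = (43.24, -3.313).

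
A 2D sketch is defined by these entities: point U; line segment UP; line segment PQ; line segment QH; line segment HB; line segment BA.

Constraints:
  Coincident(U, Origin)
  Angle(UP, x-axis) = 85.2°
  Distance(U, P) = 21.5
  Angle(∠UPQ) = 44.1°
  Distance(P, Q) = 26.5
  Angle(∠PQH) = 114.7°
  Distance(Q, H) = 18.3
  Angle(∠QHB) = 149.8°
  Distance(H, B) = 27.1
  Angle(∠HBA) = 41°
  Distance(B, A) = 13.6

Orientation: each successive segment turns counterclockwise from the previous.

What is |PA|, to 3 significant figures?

40.2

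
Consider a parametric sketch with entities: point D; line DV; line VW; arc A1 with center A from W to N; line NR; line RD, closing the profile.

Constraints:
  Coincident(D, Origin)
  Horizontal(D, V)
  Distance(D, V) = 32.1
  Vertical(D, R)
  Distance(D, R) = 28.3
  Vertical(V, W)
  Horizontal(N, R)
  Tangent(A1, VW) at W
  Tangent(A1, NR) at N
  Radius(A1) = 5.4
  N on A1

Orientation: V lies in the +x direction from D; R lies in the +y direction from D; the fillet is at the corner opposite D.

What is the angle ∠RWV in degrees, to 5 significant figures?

99.549°

The virtual corner opposite D is at (32.100, 28.300). The tangent condition forces AW to be normal to VW and tangency of A1 to NR means the radius AN is perpendicular to NR, with radius 5.4, so the center A sits 5.4 in from both sides at A = (26.700, 22.900). That places the tangent points at W = (32.100, 22.900) on VW and N = (26.700, 28.300) on NR. Then cos ∠RWV = WR·WV / (|WR||WV|), giving 99.549°.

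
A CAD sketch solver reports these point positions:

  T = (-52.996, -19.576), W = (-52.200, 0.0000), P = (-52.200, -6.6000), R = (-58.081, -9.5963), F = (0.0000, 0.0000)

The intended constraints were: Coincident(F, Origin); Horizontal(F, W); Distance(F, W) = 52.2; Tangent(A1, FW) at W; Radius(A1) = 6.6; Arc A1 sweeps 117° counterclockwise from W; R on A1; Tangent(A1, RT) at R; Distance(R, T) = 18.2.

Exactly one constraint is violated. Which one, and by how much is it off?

Distance(R, T) = 18.2 — off by 7.00.

F = (0.00, 0.00) ✓; F.y = 0.00, W.y = 0.00 ✓; |FW| = 52.20 ✓; ∠(PW, WF) = 90.00° ✓; |PW| = 6.600 ✓; bearing(P→R) − bearing(P→W) = 117.0° ✓; |PR| = 6.600 ✓; ∠(PR, RT) = 90.00° ✓; |RT| = 11.20 ✗.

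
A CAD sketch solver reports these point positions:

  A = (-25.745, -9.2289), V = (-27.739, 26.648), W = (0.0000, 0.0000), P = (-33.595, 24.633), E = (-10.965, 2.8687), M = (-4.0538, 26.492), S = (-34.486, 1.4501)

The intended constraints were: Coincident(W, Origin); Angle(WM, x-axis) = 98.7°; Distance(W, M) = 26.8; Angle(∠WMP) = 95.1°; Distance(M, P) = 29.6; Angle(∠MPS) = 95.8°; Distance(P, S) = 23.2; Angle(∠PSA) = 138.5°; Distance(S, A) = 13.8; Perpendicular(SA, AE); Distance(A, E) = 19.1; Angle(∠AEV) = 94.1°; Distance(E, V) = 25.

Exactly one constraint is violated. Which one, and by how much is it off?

Distance(E, V) = 25 — off by 4.10.

W = (0.00, 0.00) ✓; WM at 98.70° ✓; |WM| = 26.80 ✓; ∠WMP = 95.10° ✓; |MP| = 29.60 ✓; ∠MPS = 95.80° ✓; |PS| = 23.20 ✓; ∠PSA = 138.5° ✓; |SA| = 13.80 ✓; ∠(SA, AE) = 90.00° ✓; |AE| = 19.10 ✓; ∠AEV = 94.10° ✓; |EV| = 29.10 ✗.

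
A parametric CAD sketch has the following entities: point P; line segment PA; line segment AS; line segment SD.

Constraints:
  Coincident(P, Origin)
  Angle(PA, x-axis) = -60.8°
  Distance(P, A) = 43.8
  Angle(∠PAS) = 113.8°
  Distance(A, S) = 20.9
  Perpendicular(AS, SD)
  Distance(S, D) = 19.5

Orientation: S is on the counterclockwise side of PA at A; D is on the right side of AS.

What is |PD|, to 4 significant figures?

70.97

P is at the origin; PA runs at -60.8° with length 43.8, so A = 43.8·(cos -60.8°, sin -60.8°) = (21.37, -38.23). ∠PAS = 113.8°, so AS runs at -60.8° + (180° − 113.8°) = 5.400° from the x-axis; with |AS| = 20.9, S = A + 20.9·(cos 5.400°, sin 5.400°) = (42.18, -36.27). AS ⟂ SD; with |SD| = 19.5 on the right of AS, D = S + 19.5·(0.09411, -0.9956) = (44.01, -55.68). Then |PD| = |D − P| = 70.97.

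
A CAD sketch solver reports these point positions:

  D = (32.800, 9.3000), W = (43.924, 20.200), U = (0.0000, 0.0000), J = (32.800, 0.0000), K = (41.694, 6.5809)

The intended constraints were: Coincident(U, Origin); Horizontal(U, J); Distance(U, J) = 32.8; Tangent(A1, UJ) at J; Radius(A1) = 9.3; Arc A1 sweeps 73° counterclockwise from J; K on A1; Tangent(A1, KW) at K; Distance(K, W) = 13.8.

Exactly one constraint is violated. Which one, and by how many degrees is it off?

Tangent(A1, KW) at K — off by 7.70°.

U = (0.00, 0.00) ✓; U.y = 0.00, J.y = 0.00 ✓; |UJ| = 32.80 ✓; ∠(DJ, JU) = 90.00° ✓; |DJ| = 9.300 ✓; bearing(D→K) − bearing(D→J) = 73.00° ✓; |DK| = 9.300 ✓; ∠(DK, KW) = 82.30° ✗; |KW| = 13.80 ✓.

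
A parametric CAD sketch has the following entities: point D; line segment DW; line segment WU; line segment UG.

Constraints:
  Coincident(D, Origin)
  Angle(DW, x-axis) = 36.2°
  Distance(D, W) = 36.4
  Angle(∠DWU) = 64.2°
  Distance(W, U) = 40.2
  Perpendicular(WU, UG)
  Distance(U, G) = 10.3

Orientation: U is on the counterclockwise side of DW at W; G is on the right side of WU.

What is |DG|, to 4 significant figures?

49.48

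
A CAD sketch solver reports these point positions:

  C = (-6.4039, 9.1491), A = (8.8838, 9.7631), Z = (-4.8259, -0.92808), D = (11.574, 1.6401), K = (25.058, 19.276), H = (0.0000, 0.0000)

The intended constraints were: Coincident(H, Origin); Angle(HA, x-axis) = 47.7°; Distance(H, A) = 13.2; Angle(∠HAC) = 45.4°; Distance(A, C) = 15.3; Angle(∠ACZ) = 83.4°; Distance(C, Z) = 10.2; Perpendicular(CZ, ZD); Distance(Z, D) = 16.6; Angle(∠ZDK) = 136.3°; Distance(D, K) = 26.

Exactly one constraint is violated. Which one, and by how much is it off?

Distance(D, K) = 26 — off by 3.80.

H = (0.00, 0.00) ✓; HA at 47.70° ✓; |HA| = 13.20 ✓; ∠HAC = 45.40° ✓; |AC| = 15.30 ✓; ∠ACZ = 83.40° ✓; |CZ| = 10.20 ✓; ∠(CZ, ZD) = 90.00° ✓; |ZD| = 16.60 ✓; ∠ZDK = 136.3° ✓; |DK| = 22.20 ✗.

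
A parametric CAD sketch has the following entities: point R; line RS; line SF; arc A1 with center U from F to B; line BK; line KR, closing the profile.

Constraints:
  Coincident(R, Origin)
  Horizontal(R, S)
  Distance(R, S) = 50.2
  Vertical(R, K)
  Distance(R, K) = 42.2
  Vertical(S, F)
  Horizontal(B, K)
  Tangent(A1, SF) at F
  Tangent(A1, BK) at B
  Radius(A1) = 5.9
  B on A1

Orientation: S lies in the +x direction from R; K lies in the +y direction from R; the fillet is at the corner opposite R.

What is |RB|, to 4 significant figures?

61.18

R is at the origin; RS is horizontal with |RS| = 50.2 and S on the +x side, so S = (50.20, 0.000). R and K share the same x with |RK| = 42.2 and K on the +y side, so K = (0.000, 42.20). The virtual corner opposite R is at (50.20, 42.20). Tangency of A1 to SF means the radius UF is perpendicular to SF and since A1 is tangent to BK there, UB ⟂ BK, with radius 5.9, so the center U sits 5.9 in from both sides at U = (44.30, 36.30). That places the tangent points at F = (50.20, 36.30) on SF and B = (44.30, 42.20) on BK. Then |RB| = |B − R| = 61.18.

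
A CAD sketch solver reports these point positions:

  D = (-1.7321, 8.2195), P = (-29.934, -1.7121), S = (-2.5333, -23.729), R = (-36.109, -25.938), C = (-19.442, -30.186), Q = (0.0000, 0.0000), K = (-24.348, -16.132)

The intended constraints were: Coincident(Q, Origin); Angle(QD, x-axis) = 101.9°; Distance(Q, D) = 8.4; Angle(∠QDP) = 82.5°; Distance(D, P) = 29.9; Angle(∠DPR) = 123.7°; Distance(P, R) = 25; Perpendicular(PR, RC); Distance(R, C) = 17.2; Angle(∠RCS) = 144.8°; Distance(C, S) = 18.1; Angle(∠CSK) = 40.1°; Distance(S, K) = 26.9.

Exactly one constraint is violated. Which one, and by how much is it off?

Distance(S, K) = 26.9 — off by 3.80.

Q = (0.00, 0.00) ✓; QD at 101.9° ✓; |QD| = 8.400 ✓; ∠QDP = 82.50° ✓; |DP| = 29.90 ✓; ∠DPR = 123.7° ✓; |PR| = 25.00 ✓; ∠(PR, RC) = 90.00° ✓; |RC| = 17.20 ✓; ∠RCS = 144.8° ✓; |CS| = 18.10 ✓; ∠CSK = 40.10° ✓; |SK| = 23.10 ✗.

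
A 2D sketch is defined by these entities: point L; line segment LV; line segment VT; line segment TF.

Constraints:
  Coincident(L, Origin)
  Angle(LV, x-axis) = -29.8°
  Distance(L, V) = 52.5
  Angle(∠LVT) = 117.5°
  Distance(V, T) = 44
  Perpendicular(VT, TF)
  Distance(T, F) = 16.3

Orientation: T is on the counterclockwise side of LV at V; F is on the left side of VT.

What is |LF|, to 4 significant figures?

74.65

L is at the origin; LV runs at -29.8° with length 52.5, so V = 52.5·(cos -29.8°, sin -29.8°) = (45.56, -26.09). ∠LVT = 117.5°, so VT runs at -29.8° + (180° − 117.5°) = 32.70° from the x-axis; with |VT| = 44.0, T = V + 44.0·(cos 32.70°, sin 32.70°) = (82.58, -2.321). The perpendicularity gives TF at right angles to VT; with |TF| = 16.3 on the left of VT, F = T + 16.3·(-0.5402, 0.8415) = (73.78, 11.40). Then |LF| = |F − L| = 74.65.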